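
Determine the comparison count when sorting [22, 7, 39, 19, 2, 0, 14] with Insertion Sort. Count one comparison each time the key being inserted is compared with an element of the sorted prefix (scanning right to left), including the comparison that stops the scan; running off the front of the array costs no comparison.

Insert 7: 22 > 7 (shift), reached front = 1 comparison(s) -> [7, 22, 39, 19, 2, 0, 14]
Insert 39: 22 <= 39 (stop) = 1 comparison(s) -> [7, 22, 39, 19, 2, 0, 14]
Insert 19: 39 > 19 (shift), 22 > 19 (shift), 7 <= 19 (stop) = 3 comparison(s) -> [7, 19, 22, 39, 2, 0, 14]
Insert 2: 39 > 2 (shift), 22 > 2 (shift), 19 > 2 (shift), 7 > 2 (shift), reached front = 4 comparison(s) -> [2, 7, 19, 22, 39, 0, 14]
Insert 0: 39 > 0 (shift), 22 > 0 (shift), 19 > 0 (shift), 7 > 0 (shift), 2 > 0 (shift), reached front = 5 comparison(s) -> [0, 2, 7, 19, 22, 39, 14]
Insert 14: 39 > 14 (shift), 22 > 14 (shift), 19 > 14 (shift), 7 <= 14 (stop) = 4 comparison(s) -> [0, 2, 7, 14, 19, 22, 39]
Total comparisons: 1 + 1 + 3 + 4 + 5 + 4 = 18


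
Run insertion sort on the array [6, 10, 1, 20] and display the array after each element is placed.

First element 6 is already 'sorted'
Insert 10: shifted 0 elements -> [6, 10, 1, 20]
Insert 1: shifted 2 elements -> [1, 6, 10, 20]
Insert 20: shifted 0 elements -> [1, 6, 10, 20]


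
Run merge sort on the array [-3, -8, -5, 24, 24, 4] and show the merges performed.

Divide and conquer:
  Merge [-8] + [-5] -> [-8, -5]
  Merge [-3] + [-8, -5] -> [-8, -5, -3]
  Merge [24] + [4] -> [4, 24]
  Merge [24] + [4, 24] -> [4, 24, 24]
  Merge [-8, -5, -3] + [4, 24, 24] -> [-8, -5, -3, 4, 24, 24]


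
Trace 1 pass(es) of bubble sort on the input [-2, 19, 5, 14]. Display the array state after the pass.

After pass 1: [-2, 5, 14, 19] (2 swaps)
Total swaps: 2


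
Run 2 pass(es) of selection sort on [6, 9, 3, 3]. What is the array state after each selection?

Pass 1: Select minimum 3 at index 2, swap -> [3, 9, 6, 3]
Pass 2: Select minimum 3 at index 3, swap -> [3, 3, 6, 9]


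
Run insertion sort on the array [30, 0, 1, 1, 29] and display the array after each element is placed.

First element 30 is already 'sorted'
Insert 0: shifted 1 elements -> [0, 30, 1, 1, 29]
Insert 1: shifted 1 elements -> [0, 1, 30, 1, 29]
Insert 1: shifted 1 elements -> [0, 1, 1, 30, 29]
Insert 29: shifted 1 elements -> [0, 1, 1, 29, 30]


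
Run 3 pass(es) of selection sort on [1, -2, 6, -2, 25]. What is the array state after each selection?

Pass 1: Select minimum -2 at index 1, swap -> [-2, 1, 6, -2, 25]
Pass 2: Select minimum -2 at index 3, swap -> [-2, -2, 6, 1, 25]
Pass 3: Select minimum 1 at index 3, swap -> [-2, -2, 1, 6, 25]


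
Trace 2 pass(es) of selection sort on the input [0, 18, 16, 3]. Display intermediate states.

Pass 1: Select minimum 0 at index 0, swap -> [0, 18, 16, 3]
Pass 2: Select minimum 3 at index 3, swap -> [0, 3, 16, 18]


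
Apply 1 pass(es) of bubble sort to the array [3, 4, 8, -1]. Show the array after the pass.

After pass 1: [3, 4, -1, 8] (1 swaps)
Total swaps: 1


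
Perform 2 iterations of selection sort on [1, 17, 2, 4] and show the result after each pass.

Pass 1: Select minimum 1 at index 0, swap -> [1, 17, 2, 4]
Pass 2: Select minimum 2 at index 2, swap -> [1, 2, 17, 4]


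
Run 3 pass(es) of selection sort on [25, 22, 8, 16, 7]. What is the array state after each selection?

Pass 1: Select minimum 7 at index 4, swap -> [7, 22, 8, 16, 25]
Pass 2: Select minimum 8 at index 2, swap -> [7, 8, 22, 16, 25]
Pass 3: Select minimum 16 at index 3, swap -> [7, 8, 16, 22, 25]


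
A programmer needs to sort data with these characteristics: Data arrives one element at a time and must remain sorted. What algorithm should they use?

Best choice: Insertion sort
Reason: Insertion sort naturally handles online/streaming input by inserting each new element into sorted position


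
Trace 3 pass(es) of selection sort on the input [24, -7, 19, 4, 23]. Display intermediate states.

Pass 1: Select minimum -7 at index 1, swap -> [-7, 24, 19, 4, 23]
Pass 2: Select minimum 4 at index 3, swap -> [-7, 4, 19, 24, 23]
Pass 3: Select minimum 19 at index 2, swap -> [-7, 4, 19, 24, 23]


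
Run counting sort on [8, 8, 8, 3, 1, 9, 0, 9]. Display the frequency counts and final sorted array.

Count array: [1, 1, 0, 1, 0, 0, 0, 0, 3, 2]
(count[i] = number of elements equal to i)
Cumulative count: [1, 2, 2, 3, 3, 3, 3, 3, 6, 8]
Sorted: [0, 1, 3, 8, 8, 8, 9, 9]


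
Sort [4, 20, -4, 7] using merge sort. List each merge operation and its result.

Divide and conquer:
  Merge [4] + [20] -> [4, 20]
  Merge [-4] + [7] -> [-4, 7]
  Merge [4, 20] + [-4, 7] -> [-4, 4, 7, 20]


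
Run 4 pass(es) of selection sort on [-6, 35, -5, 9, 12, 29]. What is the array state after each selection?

Pass 1: Select minimum -6 at index 0, swap -> [-6, 35, -5, 9, 12, 29]
Pass 2: Select minimum -5 at index 2, swap -> [-6, -5, 35, 9, 12, 29]
Pass 3: Select minimum 9 at index 3, swap -> [-6, -5, 9, 35, 12, 29]
Pass 4: Select minimum 12 at index 4, swap -> [-6, -5, 9, 12, 35, 29]


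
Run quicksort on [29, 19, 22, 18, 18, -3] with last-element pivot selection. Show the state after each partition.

Partition 1: pivot=-3 at index 0 -> [-3, 19, 22, 18, 18, 29]
Partition 2: pivot=29 at index 5 -> [-3, 19, 22, 18, 18, 29]
Partition 3: pivot=18 at index 2 -> [-3, 18, 18, 19, 22, 29]
Partition 4: pivot=22 at index 4 -> [-3, 18, 18, 19, 22, 29]


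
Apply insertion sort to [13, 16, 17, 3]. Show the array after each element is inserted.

First element 13 is already 'sorted'
Insert 16: shifted 0 elements -> [13, 16, 17, 3]
Insert 17: shifted 0 elements -> [13, 16, 17, 3]
Insert 3: shifted 3 elements -> [3, 13, 16, 17]


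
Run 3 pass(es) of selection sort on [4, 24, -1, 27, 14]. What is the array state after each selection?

Pass 1: Select minimum -1 at index 2, swap -> [-1, 24, 4, 27, 14]
Pass 2: Select minimum 4 at index 2, swap -> [-1, 4, 24, 27, 14]
Pass 3: Select minimum 14 at index 4, swap -> [-1, 4, 14, 27, 24]


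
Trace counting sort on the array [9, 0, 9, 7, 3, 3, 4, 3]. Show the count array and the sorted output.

Count array: [1, 0, 0, 3, 1, 0, 0, 1, 0, 2]
(count[i] = number of elements equal to i)
Cumulative count: [1, 1, 1, 4, 5, 5, 5, 6, 6, 8]
Sorted: [0, 3, 3, 3, 4, 7, 9, 9]


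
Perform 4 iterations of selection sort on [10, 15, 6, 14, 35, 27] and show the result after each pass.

Pass 1: Select minimum 6 at index 2, swap -> [6, 15, 10, 14, 35, 27]
Pass 2: Select minimum 10 at index 2, swap -> [6, 10, 15, 14, 35, 27]
Pass 3: Select minimum 14 at index 3, swap -> [6, 10, 14, 15, 35, 27]
Pass 4: Select minimum 15 at index 3, swap -> [6, 10, 14, 15, 35, 27]


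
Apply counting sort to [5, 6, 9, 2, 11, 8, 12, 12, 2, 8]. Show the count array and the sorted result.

Count array: [0, 0, 2, 0, 0, 1, 1, 0, 2, 1, 0, 1, 2]
(count[i] = number of elements equal to i)
Cumulative count: [0, 0, 2, 2, 2, 3, 4, 4, 6, 7, 7, 8, 10]
Sorted: [2, 2, 5, 6, 8, 8, 9, 11, 12, 12]


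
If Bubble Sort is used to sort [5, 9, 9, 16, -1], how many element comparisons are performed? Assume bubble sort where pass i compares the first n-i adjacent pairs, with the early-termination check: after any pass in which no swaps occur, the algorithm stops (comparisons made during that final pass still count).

Pass 1: compare adjacent pairs (0,1)..(3,4) = 4 comparison(s), 1 swap(s) -> [5, 9, 9, -1, 16]
Pass 2: compare adjacent pairs (0,1)..(2,3) = 3 comparison(s), 1 swap(s) -> [5, 9, -1, 9, 16]
Pass 3: compare adjacent pairs (0,1)..(1,2) = 2 comparison(s), 1 swap(s) -> [5, -1, 9, 9, 16]
Pass 4: compare adjacent pairs (0,1)..(0,1) = 1 comparison(s), 1 swap(s) -> [-1, 5, 9, 9, 16]
Every pass made at least one swap, so all n-1 passes run.
Total comparisons: 4 + 3 + 2 + 1 = 10


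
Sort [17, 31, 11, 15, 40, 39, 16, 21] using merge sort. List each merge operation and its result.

Divide and conquer:
  Merge [17] + [31] -> [17, 31]
  Merge [11] + [15] -> [11, 15]
  Merge [17, 31] + [11, 15] -> [11, 15, 17, 31]
  Merge [40] + [39] -> [39, 40]
  Merge [16] + [21] -> [16, 21]
  Merge [39, 40] + [16, 21] -> [16, 21, 39, 40]
  Merge [11, 15, 17, 31] + [16, 21, 39, 40] -> [11, 15, 16, 17, 21, 31, 39, 40]


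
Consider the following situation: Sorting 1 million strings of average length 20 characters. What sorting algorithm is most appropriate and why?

Best choice: MSD radix sort or Mergesort
Reason: MSD radix sort is a non-comparison sort that buckets the strings by successive character positions, running in time proportional to the total number of characters examined rather than O(n log n) string comparisons; mergesort is a stable O(n log n)-comparison alternative that works for arbitrary variable-length keys


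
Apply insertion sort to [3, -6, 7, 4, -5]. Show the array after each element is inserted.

First element 3 is already 'sorted'
Insert -6: shifted 1 elements -> [-6, 3, 7, 4, -5]
Insert 7: shifted 0 elements -> [-6, 3, 7, 4, -5]
Insert 4: shifted 1 elements -> [-6, 3, 4, 7, -5]
Insert -5: shifted 3 elements -> [-6, -5, 3, 4, 7]


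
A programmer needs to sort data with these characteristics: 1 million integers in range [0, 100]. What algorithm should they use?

Best choice: Counting sort
Reason: O(n + k) where k=100 is small; linear time beats O(n log n)


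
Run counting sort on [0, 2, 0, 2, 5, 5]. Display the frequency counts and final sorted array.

Count array: [2, 0, 2, 0, 0, 2]
(count[i] = number of elements equal to i)
Cumulative count: [2, 2, 4, 4, 4, 6]
Sorted: [0, 0, 2, 2, 5, 5]


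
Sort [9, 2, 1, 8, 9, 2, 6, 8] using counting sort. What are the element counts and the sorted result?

Count array: [0, 1, 2, 0, 0, 0, 1, 0, 2, 2]
(count[i] = number of elements equal to i)
Cumulative count: [0, 1, 3, 3, 3, 3, 4, 4, 6, 8]
Sorted: [1, 2, 2, 6, 8, 8, 9, 9]


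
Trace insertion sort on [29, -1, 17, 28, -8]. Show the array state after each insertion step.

First element 29 is already 'sorted'
Insert -1: shifted 1 elements -> [-1, 29, 17, 28, -8]
Insert 17: shifted 1 elements -> [-1, 17, 29, 28, -8]
Insert 28: shifted 1 elements -> [-1, 17, 28, 29, -8]
Insert -8: shifted 4 elements -> [-8, -1, 17, 28, 29]


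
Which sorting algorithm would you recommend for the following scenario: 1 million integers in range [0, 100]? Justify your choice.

Best choice: Counting sort
Reason: O(n + k) where k=100 is small; linear time beats O(n log n)


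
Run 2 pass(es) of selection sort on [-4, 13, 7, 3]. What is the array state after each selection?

Pass 1: Select minimum -4 at index 0, swap -> [-4, 13, 7, 3]
Pass 2: Select minimum 3 at index 3, swap -> [-4, 3, 7, 13]


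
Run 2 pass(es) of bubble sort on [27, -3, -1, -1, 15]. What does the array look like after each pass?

After pass 1: [-3, -1, -1, 15, 27] (4 swaps)
After pass 2: [-3, -1, -1, 15, 27] (0 swaps)
Total swaps: 4


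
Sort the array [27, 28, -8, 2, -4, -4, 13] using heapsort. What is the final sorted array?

Build heap: [28, 27, 13, 2, -4, -4, -8]
Extract 28: [27, 2, 13, -8, -4, -4, 28]
Extract 27: [13, 2, -4, -8, -4, 27, 28]
Extract 13: [2, -4, -4, -8, 13, 27, 28]
Extract 2: [-4, -8, -4, 2, 13, 27, 28]
Extract -4: [-4, -8, -4, 2, 13, 27, 28]
Extract -4: [-8, -4, -4, 2, 13, 27, 28]


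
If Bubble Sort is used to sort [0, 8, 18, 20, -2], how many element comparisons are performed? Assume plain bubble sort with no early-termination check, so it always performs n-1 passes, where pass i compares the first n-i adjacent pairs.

Pass 1: compare adjacent pairs (0,1)..(3,4) = 4 comparison(s), 1 swap(s) -> [0, 8, 18, -2, 20]
Pass 2: compare adjacent pairs (0,1)..(2,3) = 3 comparison(s), 1 swap(s) -> [0, 8, -2, 18, 20]
Pass 3: compare adjacent pairs (0,1)..(1,2) = 2 comparison(s), 1 swap(s) -> [0, -2, 8, 18, 20]
Pass 4: compare adjacent pairs (0,1)..(0,1) = 1 comparison(s), 1 swap(s) -> [-2, 0, 8, 18, 20]
Total comparisons: 4 + 3 + 2 + 1 = 10


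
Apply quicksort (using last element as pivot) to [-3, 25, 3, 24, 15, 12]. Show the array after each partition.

Partition 1: pivot=12 at index 2 -> [-3, 3, 12, 24, 15, 25]
Partition 2: pivot=3 at index 1 -> [-3, 3, 12, 24, 15, 25]
Partition 3: pivot=25 at index 5 -> [-3, 3, 12, 24, 15, 25]
Partition 4: pivot=15 at index 3 -> [-3, 3, 12, 15, 24, 25]


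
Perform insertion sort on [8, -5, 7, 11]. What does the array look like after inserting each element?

First element 8 is already 'sorted'
Insert -5: shifted 1 elements -> [-5, 8, 7, 11]
Insert 7: shifted 1 elements -> [-5, 7, 8, 11]
Insert 11: shifted 0 elements -> [-5, 7, 8, 11]


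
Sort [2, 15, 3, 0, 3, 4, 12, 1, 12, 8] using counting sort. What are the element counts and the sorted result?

Count array: [1, 1, 1, 2, 1, 0, 0, 0, 1, 0, 0, 0, 2, 0, 0, 1]
(count[i] = number of elements equal to i)
Cumulative count: [1, 2, 3, 5, 6, 6, 6, 6, 7, 7, 7, 7, 9, 9, 9, 10]
Sorted: [0, 1, 2, 3, 3, 4, 8, 12, 12, 15]


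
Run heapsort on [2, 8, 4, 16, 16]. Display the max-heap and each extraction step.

Build heap: [16, 16, 4, 8, 2]
Extract 16: [16, 8, 4, 2, 16]
Extract 16: [8, 2, 4, 16, 16]
Extract 8: [4, 2, 8, 16, 16]
Extract 4: [2, 4, 8, 16, 16]


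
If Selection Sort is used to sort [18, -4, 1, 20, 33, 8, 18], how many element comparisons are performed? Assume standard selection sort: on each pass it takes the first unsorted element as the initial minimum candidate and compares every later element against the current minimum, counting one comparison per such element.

Pass 1: scan indices 1..6 for the minimum = 6 comparison(s); min is -4, place at index 0 -> [-4, 18, 1, 20, 33, 8, 18]
Pass 2: scan indices 2..6 for the minimum = 5 comparison(s); min is 1, place at index 1 -> [-4, 1, 18, 20, 33, 8, 18]
Pass 3: scan indices 3..6 for the minimum = 4 comparison(s); min is 8, place at index 2 -> [-4, 1, 8, 20, 33, 18, 18]
Pass 4: scan indices 4..6 for the minimum = 3 comparison(s); min is 18, place at index 3 -> [-4, 1, 8, 18, 33, 20, 18]
Pass 5: scan indices 5..6 for the minimum = 2 comparison(s); min is 18, place at index 4 -> [-4, 1, 8, 18, 18, 20, 33]
Pass 6: scan indices 6..6 for the minimum = 1 comparison(s); min is 20, place at index 5 -> [-4, 1, 8, 18, 18, 20, 33]
Selection sort always scans the whole unsorted suffix, so the count is (n-1) + (n-2) + ... + 1 = n(n-1)/2 = 7*6/2 = 21 regardless of the input order.
Total comparisons: 6 + 5 + 4 + 3 + 2 + 1 = 21


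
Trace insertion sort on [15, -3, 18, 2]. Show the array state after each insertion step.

First element 15 is already 'sorted'
Insert -3: shifted 1 elements -> [-3, 15, 18, 2]
Insert 18: shifted 0 elements -> [-3, 15, 18, 2]
Insert 2: shifted 2 elements -> [-3, 2, 15, 18]


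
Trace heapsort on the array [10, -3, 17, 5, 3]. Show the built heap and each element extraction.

Build heap: [17, 5, 10, -3, 3]
Extract 17: [10, 5, 3, -3, 17]
Extract 10: [5, -3, 3, 10, 17]
Extract 5: [3, -3, 5, 10, 17]
Extract 3: [-3, 3, 5, 10, 17]


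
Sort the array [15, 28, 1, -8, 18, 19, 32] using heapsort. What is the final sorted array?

Build heap: [32, 28, 19, -8, 18, 15, 1]
Extract 32: [28, 18, 19, -8, 1, 15, 32]
Extract 28: [19, 18, 15, -8, 1, 28, 32]
Extract 19: [18, 1, 15, -8, 19, 28, 32]
Extract 18: [15, 1, -8, 18, 19, 28, 32]
Extract 15: [1, -8, 15, 18, 19, 28, 32]
Extract 1: [-8, 1, 15, 18, 19, 28, 32]


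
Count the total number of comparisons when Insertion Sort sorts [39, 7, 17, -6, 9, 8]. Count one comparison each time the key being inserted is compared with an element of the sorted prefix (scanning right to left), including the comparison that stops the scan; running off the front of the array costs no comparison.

Insert 7: 39 > 7 (shift), reached front = 1 comparison(s) -> [7, 39, 17, -6, 9, 8]
Insert 17: 39 > 17 (shift), 7 <= 17 (stop) = 2 comparison(s) -> [7, 17, 39, -6, 9, 8]
Insert -6: 39 > -6 (shift), 17 > -6 (shift), 7 > -6 (shift), reached front = 3 comparison(s) -> [-6, 7, 17, 39, 9, 8]
Insert 9: 39 > 9 (shift), 17 > 9 (shift), 7 <= 9 (stop) = 3 comparison(s) -> [-6, 7, 9, 17, 39, 8]
Insert 8: 39 > 8 (shift), 17 > 8 (shift), 9 > 8 (shift), 7 <= 8 (stop) = 4 comparison(s) -> [-6, 7, 8, 9, 17, 39]
Total comparisons: 1 + 2 + 3 + 3 + 4 = 13


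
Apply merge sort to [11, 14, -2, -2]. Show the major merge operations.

Divide and conquer:
  Merge [11] + [14] -> [11, 14]
  Merge [-2] + [-2] -> [-2, -2]
  Merge [11, 14] + [-2, -2] -> [-2, -2, 11, 14]


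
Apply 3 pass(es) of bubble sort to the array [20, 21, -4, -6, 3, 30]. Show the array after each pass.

After pass 1: [20, -4, -6, 3, 21, 30] (3 swaps)
After pass 2: [-4, -6, 3, 20, 21, 30] (3 swaps)
After pass 3: [-6, -4, 3, 20, 21, 30] (1 swaps)
Total swaps: 7


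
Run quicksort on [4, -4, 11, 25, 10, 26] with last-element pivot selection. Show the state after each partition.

Partition 1: pivot=26 at index 5 -> [4, -4, 11, 25, 10, 26]
Partition 2: pivot=10 at index 2 -> [4, -4, 10, 25, 11, 26]
Partition 3: pivot=-4 at index 0 -> [-4, 4, 10, 25, 11, 26]
Partition 4: pivot=11 at index 3 -> [-4, 4, 10, 11, 25, 26]


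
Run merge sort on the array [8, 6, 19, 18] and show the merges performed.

Divide and conquer:
  Merge [8] + [6] -> [6, 8]
  Merge [19] + [18] -> [18, 19]
  Merge [6, 8] + [18, 19] -> [6, 8, 18, 19]


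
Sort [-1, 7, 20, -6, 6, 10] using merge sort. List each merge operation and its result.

Divide and conquer:
  Merge [7] + [20] -> [7, 20]
  Merge [-1] + [7, 20] -> [-1, 7, 20]
  Merge [6] + [10] -> [6, 10]
  Merge [-6] + [6, 10] -> [-6, 6, 10]
  Merge [-1, 7, 20] + [-6, 6, 10] -> [-6, -1, 6, 7, 10, 20]


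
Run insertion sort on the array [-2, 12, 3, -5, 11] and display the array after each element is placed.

First element -2 is already 'sorted'
Insert 12: shifted 0 elements -> [-2, 12, 3, -5, 11]
Insert 3: shifted 1 elements -> [-2, 3, 12, -5, 11]
Insert -5: shifted 3 elements -> [-5, -2, 3, 12, 11]
Insert 11: shifted 1 elements -> [-5, -2, 3, 11, 12]


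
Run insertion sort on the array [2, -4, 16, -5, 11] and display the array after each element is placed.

First element 2 is already 'sorted'
Insert -4: shifted 1 elements -> [-4, 2, 16, -5, 11]
Insert 16: shifted 0 elements -> [-4, 2, 16, -5, 11]
Insert -5: shifted 3 elements -> [-5, -4, 2, 16, 11]
Insert 11: shifted 1 elements -> [-5, -4, 2, 11, 16]


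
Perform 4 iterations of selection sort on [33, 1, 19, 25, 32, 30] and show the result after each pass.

Pass 1: Select minimum 1 at index 1, swap -> [1, 33, 19, 25, 32, 30]
Pass 2: Select minimum 19 at index 2, swap -> [1, 19, 33, 25, 32, 30]
Pass 3: Select minimum 25 at index 3, swap -> [1, 19, 25, 33, 32, 30]
Pass 4: Select minimum 30 at index 5, swap -> [1, 19, 25, 30, 32, 33]


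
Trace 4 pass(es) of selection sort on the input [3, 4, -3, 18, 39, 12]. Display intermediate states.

Pass 1: Select minimum -3 at index 2, swap -> [-3, 4, 3, 18, 39, 12]
Pass 2: Select minimum 3 at index 2, swap -> [-3, 3, 4, 18, 39, 12]
Pass 3: Select minimum 4 at index 2, swap -> [-3, 3, 4, 18, 39, 12]
Pass 4: Select minimum 12 at index 5, swap -> [-3, 3, 4, 12, 39, 18]


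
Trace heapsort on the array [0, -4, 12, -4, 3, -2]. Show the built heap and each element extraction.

Build heap: [12, 3, 0, -4, -4, -2]
Extract 12: [3, -2, 0, -4, -4, 12]
Extract 3: [0, -2, -4, -4, 3, 12]
Extract 0: [-2, -4, -4, 0, 3, 12]
Extract -2: [-4, -4, -2, 0, 3, 12]
Extract -4: [-4, -4, -2, 0, 3, 12]


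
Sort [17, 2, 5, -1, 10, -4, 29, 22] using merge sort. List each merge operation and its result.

Divide and conquer:
  Merge [17] + [2] -> [2, 17]
  Merge [5] + [-1] -> [-1, 5]
  Merge [2, 17] + [-1, 5] -> [-1, 2, 5, 17]
  Merge [10] + [-4] -> [-4, 10]
  Merge [29] + [22] -> [22, 29]
  Merge [-4, 10] + [22, 29] -> [-4, 10, 22, 29]
  Merge [-1, 2, 5, 17] + [-4, 10, 22, 29] -> [-4, -1, 2, 5, 10, 17, 22, 29]


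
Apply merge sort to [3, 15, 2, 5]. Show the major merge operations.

Divide and conquer:
  Merge [3] + [15] -> [3, 15]
  Merge [2] + [5] -> [2, 5]
  Merge [3, 15] + [2, 5] -> [2, 3, 5, 15]


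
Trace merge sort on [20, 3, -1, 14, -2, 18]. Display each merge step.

Divide and conquer:
  Merge [3] + [-1] -> [-1, 3]
  Merge [20] + [-1, 3] -> [-1, 3, 20]
  Merge [-2] + [18] -> [-2, 18]
  Merge [14] + [-2, 18] -> [-2, 14, 18]
  Merge [-1, 3, 20] + [-2, 14, 18] -> [-2, -1, 3, 14, 18, 20]


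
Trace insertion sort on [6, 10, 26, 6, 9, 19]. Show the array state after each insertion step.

First element 6 is already 'sorted'
Insert 10: shifted 0 elements -> [6, 10, 26, 6, 9, 19]
Insert 26: shifted 0 elements -> [6, 10, 26, 6, 9, 19]
Insert 6: shifted 2 elements -> [6, 6, 10, 26, 9, 19]
Insert 9: shifted 2 elements -> [6, 6, 9, 10, 26, 19]
Insert 19: shifted 1 elements -> [6, 6, 9, 10, 19, 26]


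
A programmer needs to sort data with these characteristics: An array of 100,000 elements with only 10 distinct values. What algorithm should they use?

Best choice: 3-way quicksort or Counting sort
Reason: 3-way (Dutch national flag) partitioning groups every copy of the pivot together, so with only d=10 distinct keys quicksort finishes in O(n log d) expected time, which is effectively linear; counting sort runs in O(n + k) where k is the size of the key range (not the number of distinct values), so it is linear when the 10 values are integers drawn from a small known range


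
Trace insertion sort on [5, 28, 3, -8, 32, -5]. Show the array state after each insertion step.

First element 5 is already 'sorted'
Insert 28: shifted 0 elements -> [5, 28, 3, -8, 32, -5]
Insert 3: shifted 2 elements -> [3, 5, 28, -8, 32, -5]
Insert -8: shifted 3 elements -> [-8, 3, 5, 28, 32, -5]
Insert 32: shifted 0 elements -> [-8, 3, 5, 28, 32, -5]
Insert -5: shifted 4 elements -> [-8, -5, 3, 5, 28, 32]


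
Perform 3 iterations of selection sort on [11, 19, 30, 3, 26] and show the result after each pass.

Pass 1: Select minimum 3 at index 3, swap -> [3, 19, 30, 11, 26]
Pass 2: Select minimum 11 at index 3, swap -> [3, 11, 30, 19, 26]
Pass 3: Select minimum 19 at index 3, swap -> [3, 11, 19, 30, 26]


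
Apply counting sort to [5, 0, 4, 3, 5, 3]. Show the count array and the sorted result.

Count array: [1, 0, 0, 2, 1, 2]
(count[i] = number of elements equal to i)
Cumulative count: [1, 1, 1, 3, 4, 6]
Sorted: [0, 3, 3, 4, 5, 5]


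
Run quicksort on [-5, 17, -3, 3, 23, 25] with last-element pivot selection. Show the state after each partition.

Partition 1: pivot=25 at index 5 -> [-5, 17, -3, 3, 23, 25]
Partition 2: pivot=23 at index 4 -> [-5, 17, -3, 3, 23, 25]
Partition 3: pivot=3 at index 2 -> [-5, -3, 3, 17, 23, 25]
Partition 4: pivot=-3 at index 1 -> [-5, -3, 3, 17, 23, 25]


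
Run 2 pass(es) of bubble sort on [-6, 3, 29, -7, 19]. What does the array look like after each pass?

After pass 1: [-6, 3, -7, 19, 29] (2 swaps)
After pass 2: [-6, -7, 3, 19, 29] (1 swaps)
Total swaps: 3


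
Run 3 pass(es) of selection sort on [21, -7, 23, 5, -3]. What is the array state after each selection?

Pass 1: Select minimum -7 at index 1, swap -> [-7, 21, 23, 5, -3]
Pass 2: Select minimum -3 at index 4, swap -> [-7, -3, 23, 5, 21]
Pass 3: Select minimum 5 at index 3, swap -> [-7, -3, 5, 23, 21]


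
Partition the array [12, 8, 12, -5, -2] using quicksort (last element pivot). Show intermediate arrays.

Partition 1: pivot=-2 at index 1 -> [-5, -2, 12, 12, 8]
Partition 2: pivot=8 at index 2 -> [-5, -2, 8, 12, 12]
Partition 3: pivot=12 at index 4 -> [-5, -2, 8, 12, 12]


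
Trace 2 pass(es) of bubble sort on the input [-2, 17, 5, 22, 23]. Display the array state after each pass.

After pass 1: [-2, 5, 17, 22, 23] (1 swaps)
After pass 2: [-2, 5, 17, 22, 23] (0 swaps)
Total swaps: 1


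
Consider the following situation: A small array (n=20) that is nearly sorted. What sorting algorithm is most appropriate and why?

Best choice: Insertion sort
Reason: Insertion sort is O(n) for nearly sorted arrays and has low overhead


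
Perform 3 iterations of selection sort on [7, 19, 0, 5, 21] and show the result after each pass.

Pass 1: Select minimum 0 at index 2, swap -> [0, 19, 7, 5, 21]
Pass 2: Select minimum 5 at index 3, swap -> [0, 5, 7, 19, 21]
Pass 3: Select minimum 7 at index 2, swap -> [0, 5, 7, 19, 21]


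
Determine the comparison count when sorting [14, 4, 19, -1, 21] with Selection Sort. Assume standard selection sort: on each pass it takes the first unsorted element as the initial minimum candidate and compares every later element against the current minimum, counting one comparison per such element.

Pass 1: scan indices 1..4 for the minimum = 4 comparison(s); min is -1, place at index 0 -> [-1, 4, 19, 14, 21]
Pass 2: scan indices 2..4 for the minimum = 3 comparison(s); min is 4, place at index 1 -> [-1, 4, 19, 14, 21]
Pass 3: scan indices 3..4 for the minimum = 2 comparison(s); min is 14, place at index 2 -> [-1, 4, 14, 19, 21]
Pass 4: scan indices 4..4 for the minimum = 1 comparison(s); min is 19, place at index 3 -> [-1, 4, 14, 19, 21]
Selection sort always scans the whole unsorted suffix, so the count is (n-1) + (n-2) + ... + 1 = n(n-1)/2 = 5*4/2 = 10 regardless of the input order.
Total comparisons: 4 + 3 + 2 + 1 = 10


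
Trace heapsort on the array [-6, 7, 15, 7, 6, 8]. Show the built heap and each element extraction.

Build heap: [15, 7, 8, 7, 6, -6]
Extract 15: [8, 7, -6, 7, 6, 15]
Extract 8: [7, 7, -6, 6, 8, 15]
Extract 7: [7, 6, -6, 7, 8, 15]
Extract 7: [6, -6, 7, 7, 8, 15]
Extract 6: [-6, 6, 7, 7, 8, 15]


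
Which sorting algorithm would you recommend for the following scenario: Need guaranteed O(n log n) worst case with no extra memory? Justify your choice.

Best choice: Heapsort
Reason: Heapsort is O(n log n) worst case and sorts in-place; quicksort can degrade to O(n^2)


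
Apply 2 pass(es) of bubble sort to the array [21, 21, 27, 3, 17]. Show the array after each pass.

After pass 1: [21, 21, 3, 17, 27] (2 swaps)
After pass 2: [21, 3, 17, 21, 27] (2 swaps)
Total swaps: 4


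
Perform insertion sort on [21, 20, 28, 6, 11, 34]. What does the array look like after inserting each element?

First element 21 is already 'sorted'
Insert 20: shifted 1 elements -> [20, 21, 28, 6, 11, 34]
Insert 28: shifted 0 elements -> [20, 21, 28, 6, 11, 34]
Insert 6: shifted 3 elements -> [6, 20, 21, 28, 11, 34]
Insert 11: shifted 3 elements -> [6, 11, 20, 21, 28, 34]
Insert 34: shifted 0 elements -> [6, 11, 20, 21, 28, 34]


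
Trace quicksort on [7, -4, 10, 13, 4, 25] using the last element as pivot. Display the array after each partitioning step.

Partition 1: pivot=25 at index 5 -> [7, -4, 10, 13, 4, 25]
Partition 2: pivot=4 at index 1 -> [-4, 4, 10, 13, 7, 25]
Partition 3: pivot=7 at index 2 -> [-4, 4, 7, 13, 10, 25]
Partition 4: pivot=10 at index 3 -> [-4, 4, 7, 10, 13, 25]


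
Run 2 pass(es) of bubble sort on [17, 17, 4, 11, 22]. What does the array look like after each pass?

After pass 1: [17, 4, 11, 17, 22] (2 swaps)
After pass 2: [4, 11, 17, 17, 22] (2 swaps)
Total swaps: 4


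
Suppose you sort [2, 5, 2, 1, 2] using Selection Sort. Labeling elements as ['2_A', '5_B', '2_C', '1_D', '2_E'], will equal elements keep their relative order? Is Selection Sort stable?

Trace Selection Sort on the labeled array (the key is the number; the letter only tracks identity):
  Pass 1: minimum of unsorted part is 1_D at index 3; swap it with 2_A at index 0 -> [1_D, 5_B, 2_C, 2_A, 2_E]
  Pass 2: minimum of unsorted part is 2_C at index 2; swap it with 5_B at index 1 -> [1_D, 2_C, 5_B, 2_A, 2_E]
  Pass 3: minimum of unsorted part is 2_A at index 3; swap it with 5_B at index 2 -> [1_D, 2_C, 2_A, 5_B, 2_E]
  Pass 4: minimum of unsorted part is 2_E at index 4; swap it with 5_B at index 3 -> [1_D, 2_C, 2_A, 2_E, 5_B]
Final order: [1_D, 2_C, 2_A, 2_E, 5_B]
Equal keys:
  value 2: originally 2_A, 2_C, 2_E; after sorting 2_C, 2_A, 2_E -> order changed
Equal keys were reordered, so Selection Sort is not stable: the long-range swap that moves the minimum into place can carry an element past an equal key. (One such input is enough; an unstable sort may happen to preserve order on other inputs, but it gives no guarantee.)
Answer: Not stable


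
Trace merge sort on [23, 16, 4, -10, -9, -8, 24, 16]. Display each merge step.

Divide and conquer:
  Merge [23] + [16] -> [16, 23]
  Merge [4] + [-10] -> [-10, 4]
  Merge [16, 23] + [-10, 4] -> [-10, 4, 16, 23]
  Merge [-9] + [-8] -> [-9, -8]
  Merge [24] + [16] -> [16, 24]
  Merge [-9, -8] + [16, 24] -> [-9, -8, 16, 24]
  Merge [-10, 4, 16, 23] + [-9, -8, 16, 24] -> [-10, -9, -8, 4, 16, 16, 23, 24]


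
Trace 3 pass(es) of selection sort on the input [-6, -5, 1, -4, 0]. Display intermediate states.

Pass 1: Select minimum -6 at index 0, swap -> [-6, -5, 1, -4, 0]
Pass 2: Select minimum -5 at index 1, swap -> [-6, -5, 1, -4, 0]
Pass 3: Select minimum -4 at index 3, swap -> [-6, -5, -4, 1, 0]


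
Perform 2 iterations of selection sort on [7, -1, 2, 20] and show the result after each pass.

Pass 1: Select minimum -1 at index 1, swap -> [-1, 7, 2, 20]
Pass 2: Select minimum 2 at index 2, swap -> [-1, 2, 7, 20]


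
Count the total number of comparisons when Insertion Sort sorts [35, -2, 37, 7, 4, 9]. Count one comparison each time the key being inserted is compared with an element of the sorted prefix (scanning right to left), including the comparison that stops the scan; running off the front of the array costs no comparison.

Insert -2: 35 > -2 (shift), reached front = 1 comparison(s) -> [-2, 35, 37, 7, 4, 9]
Insert 37: 35 <= 37 (stop) = 1 comparison(s) -> [-2, 35, 37, 7, 4, 9]
Insert 7: 37 > 7 (shift), 35 > 7 (shift), -2 <= 7 (stop) = 3 comparison(s) -> [-2, 7, 35, 37, 4, 9]
Insert 4: 37 > 4 (shift), 35 > 4 (shift), 7 > 4 (shift), -2 <= 4 (stop) = 4 comparison(s) -> [-2, 4, 7, 35, 37, 9]
Insert 9: 37 > 9 (shift), 35 > 9 (shift), 7 <= 9 (stop) = 3 comparison(s) -> [-2, 4, 7, 9, 35, 37]
Total comparisons: 1 + 1 + 3 + 4 + 3 = 12


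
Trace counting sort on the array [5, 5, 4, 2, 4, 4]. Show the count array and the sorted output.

Count array: [0, 0, 1, 0, 3, 2]
(count[i] = number of elements equal to i)
Cumulative count: [0, 0, 1, 1, 4, 6]
Sorted: [2, 4, 4, 4, 5, 5]


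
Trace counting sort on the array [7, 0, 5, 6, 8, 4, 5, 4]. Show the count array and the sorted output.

Count array: [1, 0, 0, 0, 2, 2, 1, 1, 1]
(count[i] = number of elements equal to i)
Cumulative count: [1, 1, 1, 1, 3, 5, 6, 7, 8]
Sorted: [0, 4, 4, 5, 5, 6, 7, 8]


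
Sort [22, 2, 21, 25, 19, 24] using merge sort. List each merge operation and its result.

Divide and conquer:
  Merge [2] + [21] -> [2, 21]
  Merge [22] + [2, 21] -> [2, 21, 22]
  Merge [19] + [24] -> [19, 24]
  Merge [25] + [19, 24] -> [19, 24, 25]
  Merge [2, 21, 22] + [19, 24, 25] -> [2, 19, 21, 22, 24, 25]


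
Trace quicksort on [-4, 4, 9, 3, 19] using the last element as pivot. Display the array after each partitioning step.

Partition 1: pivot=19 at index 4 -> [-4, 4, 9, 3, 19]
Partition 2: pivot=3 at index 1 -> [-4, 3, 9, 4, 19]
Partition 3: pivot=4 at index 2 -> [-4, 3, 4, 9, 19]


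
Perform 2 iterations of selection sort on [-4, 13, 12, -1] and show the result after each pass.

Pass 1: Select minimum -4 at index 0, swap -> [-4, 13, 12, -1]
Pass 2: Select minimum -1 at index 3, swap -> [-4, -1, 12, 13]


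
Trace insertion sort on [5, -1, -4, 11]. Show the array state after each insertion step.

First element 5 is already 'sorted'
Insert -1: shifted 1 elements -> [-1, 5, -4, 11]
Insert -4: shifted 2 elements -> [-4, -1, 5, 11]
Insert 11: shifted 0 elements -> [-4, -1, 5, 11]


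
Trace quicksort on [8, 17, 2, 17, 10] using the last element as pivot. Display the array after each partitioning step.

Partition 1: pivot=10 at index 2 -> [8, 2, 10, 17, 17]
Partition 2: pivot=2 at index 0 -> [2, 8, 10, 17, 17]
Partition 3: pivot=17 at index 4 -> [2, 8, 10, 17, 17]


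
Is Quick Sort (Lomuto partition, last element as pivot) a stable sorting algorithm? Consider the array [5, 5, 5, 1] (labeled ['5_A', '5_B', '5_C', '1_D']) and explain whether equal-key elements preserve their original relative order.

Trace Quick Sort on the labeled array (the key is the number; the letter only tracks identity):
  Partition indices 0..3 around pivot 1_D -> [1_D, 5_B, 5_C, 5_A]
  Partition indices 1..3 around pivot 5_A -> [1_D, 5_B, 5_C, 5_A]
  Partition indices 1..2 around pivot 5_C -> [1_D, 5_B, 5_C, 5_A]
Final order: [1_D, 5_B, 5_C, 5_A]
Equal keys:
  value 5: originally 5_A, 5_B, 5_C; after sorting 5_B, 5_C, 5_A -> order changed
Equal keys were reordered, so Quick Sort is not stable: partition swaps elements across long distances and can reorder equal keys. (One such input is enough; an unstable sort may happen to preserve order on other inputs, but it gives no guarantee.)
Answer: Not stable


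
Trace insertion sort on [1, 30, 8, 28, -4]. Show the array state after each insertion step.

First element 1 is already 'sorted'
Insert 30: shifted 0 elements -> [1, 30, 8, 28, -4]
Insert 8: shifted 1 elements -> [1, 8, 30, 28, -4]
Insert 28: shifted 1 elements -> [1, 8, 28, 30, -4]
Insert -4: shifted 4 elements -> [-4, 1, 8, 28, 30]


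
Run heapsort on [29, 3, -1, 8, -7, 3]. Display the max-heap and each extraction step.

Build heap: [29, 8, 3, 3, -7, -1]
Extract 29: [8, 3, 3, -1, -7, 29]
Extract 8: [3, -1, 3, -7, 8, 29]
Extract 3: [3, -1, -7, 3, 8, 29]
Extract 3: [-1, -7, 3, 3, 8, 29]
Extract -1: [-7, -1, 3, 3, 8, 29]


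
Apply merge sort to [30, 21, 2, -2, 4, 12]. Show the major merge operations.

Divide and conquer:
  Merge [21] + [2] -> [2, 21]
  Merge [30] + [2, 21] -> [2, 21, 30]
  Merge [4] + [12] -> [4, 12]
  Merge [-2] + [4, 12] -> [-2, 4, 12]
  Merge [2, 21, 30] + [-2, 4, 12] -> [-2, 2, 4, 12, 21, 30]


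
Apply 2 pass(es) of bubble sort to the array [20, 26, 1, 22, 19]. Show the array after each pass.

After pass 1: [20, 1, 22, 19, 26] (3 swaps)
After pass 2: [1, 20, 19, 22, 26] (2 swaps)
Total swaps: 5


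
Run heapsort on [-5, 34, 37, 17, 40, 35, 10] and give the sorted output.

Build heap: [40, 34, 37, 17, -5, 35, 10]
Extract 40: [37, 34, 35, 17, -5, 10, 40]
Extract 37: [35, 34, 10, 17, -5, 37, 40]
Extract 35: [34, 17, 10, -5, 35, 37, 40]
Extract 34: [17, -5, 10, 34, 35, 37, 40]
Extract 17: [10, -5, 17, 34, 35, 37, 40]
Extract 10: [-5, 10, 17, 34, 35, 37, 40]


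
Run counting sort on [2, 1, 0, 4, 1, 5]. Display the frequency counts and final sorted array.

Count array: [1, 2, 1, 0, 1, 1]
(count[i] = number of elements equal to i)
Cumulative count: [1, 3, 4, 4, 5, 6]
Sorted: [0, 1, 1, 2, 4, 5]


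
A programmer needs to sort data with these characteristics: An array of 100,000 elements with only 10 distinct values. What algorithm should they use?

Best choice: 3-way quicksort or Counting sort
Reason: 3-way (Dutch national flag) partitioning groups every copy of the pivot together, so with only d=10 distinct keys quicksort finishes in O(n log d) expected time, which is effectively linear; counting sort runs in O(n + k) where k is the size of the key range (not the number of distinct values), so it is linear when the 10 values are integers drawn from a small known range


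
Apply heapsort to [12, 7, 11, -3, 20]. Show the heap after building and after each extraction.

Build heap: [20, 12, 11, -3, 7]
Extract 20: [12, 7, 11, -3, 20]
Extract 12: [11, 7, -3, 12, 20]
Extract 11: [7, -3, 11, 12, 20]
Extract 7: [-3, 7, 11, 12, 20]


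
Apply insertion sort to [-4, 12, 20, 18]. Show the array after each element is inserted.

First element -4 is already 'sorted'
Insert 12: shifted 0 elements -> [-4, 12, 20, 18]
Insert 20: shifted 0 elements -> [-4, 12, 20, 18]
Insert 18: shifted 1 elements -> [-4, 12, 18, 20]


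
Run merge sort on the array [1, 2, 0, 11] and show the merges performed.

Divide and conquer:
  Merge [1] + [2] -> [1, 2]
  Merge [0] + [11] -> [0, 11]
  Merge [1, 2] + [0, 11] -> [0, 1, 2, 11]


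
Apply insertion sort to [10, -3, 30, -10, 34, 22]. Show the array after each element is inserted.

First element 10 is already 'sorted'
Insert -3: shifted 1 elements -> [-3, 10, 30, -10, 34, 22]
Insert 30: shifted 0 elements -> [-3, 10, 30, -10, 34, 22]
Insert -10: shifted 3 elements -> [-10, -3, 10, 30, 34, 22]
Insert 34: shifted 0 elements -> [-10, -3, 10, 30, 34, 22]
Insert 22: shifted 2 elements -> [-10, -3, 10, 22, 30, 34]


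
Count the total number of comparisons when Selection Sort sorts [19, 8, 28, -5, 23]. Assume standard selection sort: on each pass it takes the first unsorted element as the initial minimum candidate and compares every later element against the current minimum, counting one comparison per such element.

Pass 1: scan indices 1..4 for the minimum = 4 comparison(s); min is -5, place at index 0 -> [-5, 8, 28, 19, 23]
Pass 2: scan indices 2..4 for the minimum = 3 comparison(s); min is 8, place at index 1 -> [-5, 8, 28, 19, 23]
Pass 3: scan indices 3..4 for the minimum = 2 comparison(s); min is 19, place at index 2 -> [-5, 8, 19, 28, 23]
Pass 4: scan indices 4..4 for the minimum = 1 comparison(s); min is 23, place at index 3 -> [-5, 8, 19, 23, 28]
Selection sort always scans the whole unsorted suffix, so the count is (n-1) + (n-2) + ... + 1 = n(n-1)/2 = 5*4/2 = 10 regardless of the input order.
Total comparisons: 4 + 3 + 2 + 1 = 10


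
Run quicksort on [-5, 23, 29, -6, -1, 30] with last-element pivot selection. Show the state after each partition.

Partition 1: pivot=30 at index 5 -> [-5, 23, 29, -6, -1, 30]
Partition 2: pivot=-1 at index 2 -> [-5, -6, -1, 23, 29, 30]
Partition 3: pivot=-6 at index 0 -> [-6, -5, -1, 23, 29, 30]
Partition 4: pivot=29 at index 4 -> [-6, -5, -1, 23, 29, 30]


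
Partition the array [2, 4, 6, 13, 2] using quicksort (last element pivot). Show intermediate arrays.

Partition 1: pivot=2 at index 1 -> [2, 2, 6, 13, 4]
Partition 2: pivot=4 at index 2 -> [2, 2, 4, 13, 6]
Partition 3: pivot=6 at index 3 -> [2, 2, 4, 6, 13]


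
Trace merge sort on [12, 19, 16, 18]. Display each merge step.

Divide and conquer:
  Merge [12] + [19] -> [12, 19]
  Merge [16] + [18] -> [16, 18]
  Merge [12, 19] + [16, 18] -> [12, 16, 18, 19]


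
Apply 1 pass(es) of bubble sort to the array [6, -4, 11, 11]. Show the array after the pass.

After pass 1: [-4, 6, 11, 11] (1 swaps)
Total swaps: 1


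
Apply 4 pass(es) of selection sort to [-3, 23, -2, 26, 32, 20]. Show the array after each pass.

Pass 1: Select minimum -3 at index 0, swap -> [-3, 23, -2, 26, 32, 20]
Pass 2: Select minimum -2 at index 2, swap -> [-3, -2, 23, 26, 32, 20]
Pass 3: Select minimum 20 at index 5, swap -> [-3, -2, 20, 26, 32, 23]
Pass 4: Select minimum 23 at index 5, swap -> [-3, -2, 20, 23, 32, 26]


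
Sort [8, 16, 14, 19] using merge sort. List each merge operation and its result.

Divide and conquer:
  Merge [8] + [16] -> [8, 16]
  Merge [14] + [19] -> [14, 19]
  Merge [8, 16] + [14, 19] -> [8, 14, 16, 19]


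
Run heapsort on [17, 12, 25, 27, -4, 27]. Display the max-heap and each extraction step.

Build heap: [27, 17, 27, 12, -4, 25]
Extract 27: [27, 17, 25, 12, -4, 27]
Extract 27: [25, 17, -4, 12, 27, 27]
Extract 25: [17, 12, -4, 25, 27, 27]
Extract 17: [12, -4, 17, 25, 27, 27]
Extract 12: [-4, 12, 17, 25, 27, 27]


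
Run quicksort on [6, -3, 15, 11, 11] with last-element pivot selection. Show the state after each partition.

Partition 1: pivot=11 at index 3 -> [6, -3, 11, 11, 15]
Partition 2: pivot=11 at index 2 -> [6, -3, 11, 11, 15]
Partition 3: pivot=-3 at index 0 -> [-3, 6, 11, 11, 15]


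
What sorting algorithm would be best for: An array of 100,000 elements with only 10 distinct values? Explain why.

Best choice: 3-way quicksort or Counting sort
Reason: 3-way (Dutch national flag) partitioning groups every copy of the pivot together, so with only d=10 distinct keys quicksort finishes in O(n log d) expected time, which is effectively linear; counting sort runs in O(n + k) where k is the size of the key range (not the number of distinct values), so it is linear when the 10 values are integers drawn from a small known range
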